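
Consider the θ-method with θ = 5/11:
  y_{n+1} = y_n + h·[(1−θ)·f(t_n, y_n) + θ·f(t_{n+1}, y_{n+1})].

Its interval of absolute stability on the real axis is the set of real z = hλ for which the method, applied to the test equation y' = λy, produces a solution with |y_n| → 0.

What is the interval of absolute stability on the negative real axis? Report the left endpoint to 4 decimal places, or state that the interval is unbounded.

On y'=λy, z=hλ:
  y_{n+1} = y_n + z·[6/11·y_n + 5/11·y_{n+1}] ⇒ (1 − 5/11z)y_{n+1} = (1 + 6/11z)y_n
  ⇒ R(z) = (1 + 6/11z)/(1 − 5/11z).

Find x<0 with |R(x)|<1.
x=-0.87: |R|=0.3765
R=−1: 1+6/11x = −1+5/11x ⇒ -1/11x=2 ⇒ x=2/(-1/11)=-22.0000
Confirm numerically:
  x=-19.994: |R|=0.98192 <1
  x=-14.156: |R|=0.90408 <1
  x=-10.961: |R|=0.83225 <1
  x=-22.460: |R|=1.00373 >1
  x=-22.395: |R|=1.00321 >1
  x=-22.246: |R|=1.00201 >1
So |R|<1 on (-22.0000, 0).

(-22.0000, 0).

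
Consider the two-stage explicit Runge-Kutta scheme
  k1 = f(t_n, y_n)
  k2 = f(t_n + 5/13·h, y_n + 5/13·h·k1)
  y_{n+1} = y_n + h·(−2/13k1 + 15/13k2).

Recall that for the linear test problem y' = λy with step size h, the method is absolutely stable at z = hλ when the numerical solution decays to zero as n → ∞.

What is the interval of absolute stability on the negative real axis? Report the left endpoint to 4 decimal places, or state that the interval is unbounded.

With y'=λy (z=hλ):
  k1=λy_n ⇒ h·k1=z·y_n;  k2=λ(1+5/13z)y_n ⇒ h·k2=z(1+5/13z)y_n
  y_{n+1}/y_n = 1 − 2/13z + 15/13z(1+5/13z) = 1 + z + 75/169z²
  R(z) = 1 + z + 75/169z².

Need |R(x)|<1, x<0.
x=-1.46: |R|=0.4860
R=1: x+75/169x²=0 ⇒ x=−169/75=-2.2533; min R=1−1/(4·75/169)=0.4367>−1
Confirm numerically:
  x=-2.148: |R|=0.89959 <1
  x=-1.756: |R|=0.61243 <1
  x=-1.223: |R|=0.44079 <1
  x=-2.851: |R|=1.75619 >1
  x=-2.636: |R|=1.44765 >1
  x=-2.511: |R|=1.28713 >1
Stable set (-2.2533, 0).

z∈(-2.2533,0).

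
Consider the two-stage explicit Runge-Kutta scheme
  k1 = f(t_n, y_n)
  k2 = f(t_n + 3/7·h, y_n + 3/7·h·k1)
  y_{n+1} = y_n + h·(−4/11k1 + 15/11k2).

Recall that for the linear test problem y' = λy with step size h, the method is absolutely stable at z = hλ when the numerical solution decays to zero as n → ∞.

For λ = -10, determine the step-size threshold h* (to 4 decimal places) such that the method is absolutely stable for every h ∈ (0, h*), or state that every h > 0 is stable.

(-1.7111,0); λ=-10 ⇒ h* = (77/45)/10 = 0.1711.

Set f=λy, z=hλ:
  k1=λy_n ⇒ h·k1=z·y_n;  k2=λ(1+3/7z)y_n ⇒ h·k2=z(1+3/7z)y_n
  y_{n+1}/y_n = 1 − 4/11z + 15/11z(1+3/7z) = 1 + z + 45/77z²
  R(z) = 1 + z + 45/77z².

Boundary: |R(x)|=1, x<0.
x=-1.07: |R|=0.5991
R=1: x+45/77x²=0 ⇒ x=−77/45=-1.7111; min R=1−1/(4·45/77)=0.5722>−1
Confirm numerically:
  x=-1.393: |R|=0.74103 <1
  x=-1.312: |R|=0.69398 <1
  x=-0.862: |R|=0.57225 <1
  x=-2.218: |R|=1.65705 >1
  x=-1.782: |R|=1.07383 >1
So |R|<1 on (-1.7111, 0).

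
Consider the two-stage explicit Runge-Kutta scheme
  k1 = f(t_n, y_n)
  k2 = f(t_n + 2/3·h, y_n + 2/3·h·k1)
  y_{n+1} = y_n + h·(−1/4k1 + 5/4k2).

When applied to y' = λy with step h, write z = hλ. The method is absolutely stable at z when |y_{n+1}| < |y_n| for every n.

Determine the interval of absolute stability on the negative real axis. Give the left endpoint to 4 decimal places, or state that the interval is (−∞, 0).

(-1.2000, 0).

Test eqn y'=λy, z=hλ:
  k1=λy_n ⇒ h·k1=z·y_n;  k2=λ(1+2/3z)y_n ⇒ h·k2=z(1+2/3z)y_n
  y_{n+1}/y_n = 1 − 1/4z + 5/4z(1+2/3z) = 1 + z + 5/6z²
  ⇒ R(z) = 1 + z + 5/6z².

Find x<0 with |R(x)|<1.
x=-0.57: |R|=0.7007
R=1: x+5/6x²=0 ⇒ x=−6/5=-1.2000; min R=1−1/(4·5/6)=0.7000>−1
Confirm numerically:
  x=-0.822: |R|=0.74107 <1
  x=-0.754: |R|=0.71976 <1
  x=-0.554: |R|=0.70176 <1
  x=-1.722: |R|=1.74907 >1
  x=-1.252: |R|=1.05425 >1
Stable set (-1.2000, 0).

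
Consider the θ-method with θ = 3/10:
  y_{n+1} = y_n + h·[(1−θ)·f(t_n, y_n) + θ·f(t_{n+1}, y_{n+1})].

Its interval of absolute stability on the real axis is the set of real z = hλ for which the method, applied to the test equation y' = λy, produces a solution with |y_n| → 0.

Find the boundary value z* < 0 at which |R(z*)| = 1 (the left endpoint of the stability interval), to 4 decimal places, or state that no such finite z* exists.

On y'=λy, z=hλ:
  y_{n+1} = y_n + z·[7/10·y_n + 3/10·y_{n+1}] ⇒ (1 − 3/10z)y_{n+1} = (1 + 7/10z)y_n
  so R(z) = (1 + 7/10z)/(1 − 3/10z).

Find x<0 with |R(x)|<1.
x=-0.55: |R|=0.5279
R=−1: 1+7/10x = −1+3/10x ⇒ -2/5x=2 ⇒ x=2/(-2/5)=-5.0000
Confirm numerically:
  x=-3.933: |R|=0.80421 <1
  x=-3.408: |R|=0.68513 <1
  x=-2.097: |R|=0.28721 <1
  x=-2.041: |R|=0.26589 <1
  x=-5.409: |R|=1.06238 >1
  x=-5.340: |R|=1.05227 >1
  x=-5.088: |R|=1.01393 >1
Stable set (-5.0000, 0).

left endpoint -5.0000.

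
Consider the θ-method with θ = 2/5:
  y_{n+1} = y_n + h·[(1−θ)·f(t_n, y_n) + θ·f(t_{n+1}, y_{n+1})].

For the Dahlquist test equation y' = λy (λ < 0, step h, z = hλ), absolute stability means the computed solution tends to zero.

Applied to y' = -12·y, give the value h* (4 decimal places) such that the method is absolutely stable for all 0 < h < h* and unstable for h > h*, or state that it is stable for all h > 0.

Set f=λy, z=hλ:
  y_{n+1} = y_n + z·[3/5·y_n + 2/5·y_{n+1}] ⇒ (1 − 2/5z)y_{n+1} = (1 + 3/5z)y_n
  so R(z) = (1 + 3/5z)/(1 − 2/5z).

Need |R(x)|<1, x<0.
x=-0.85: |R|=0.3657
R=−1: 1+3/5x = −1+2/5x ⇒ -1/5x=2 ⇒ x=2/(-1/5)=-10.0000
Confirm numerically:
  x=-9.126: |R|=0.96241 <1
  x=-7.535: |R|=0.87718 <1
  x=-5.034: |R|=0.67043 <1
  x=-10.598: |R|=1.02283 >1
  x=-10.315: |R|=1.01229 >1
  x=-10.293: |R|=1.01145 >1
Stable set (-10.0000, 0).

(-10.0000,0); λ=-12 ⇒ h* = (10)/12 = 0.8333.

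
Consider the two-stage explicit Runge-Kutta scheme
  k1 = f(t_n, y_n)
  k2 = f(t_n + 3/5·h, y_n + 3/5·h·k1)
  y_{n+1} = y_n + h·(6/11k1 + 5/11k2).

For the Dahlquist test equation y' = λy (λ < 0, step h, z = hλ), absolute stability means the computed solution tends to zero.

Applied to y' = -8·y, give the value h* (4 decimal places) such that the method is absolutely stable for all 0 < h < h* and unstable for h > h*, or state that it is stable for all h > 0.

(-3.6667,0); λ=-8 ⇒ h* = (11/3)/8 = 0.4583.

Set f=λy, z=hλ:
  k1=λy_n ⇒ h·k1=z·y_n;  k2=λ(1+3/5z)y_n ⇒ h·k2=z(1+3/5z)y_n
  y_{n+1}/y_n = 1 + 6/11z + 5/11z(1+3/5z) = 1 + z + 3/11z²
  Hence R(z) = 1 + z + 3/11z².

Find x<0 with |R(x)|<1.
x=-0.85: |R|=0.3470
R=1: x+3/11x²=0 ⇒ x=−11/3=-3.6667; min R=1−1/(4·3/11)=0.0833>−1
Confirm numerically:
  x=-2.315: |R|=0.14661 <1
  x=-1.715: |R|=0.08715 <1
  x=-1.620: |R|=0.09575 <1
  x=-4.250: |R|=1.67614 >1
  x=-4.230: |R|=1.64988 >1
  x=-4.112: |R|=1.49942 >1
Interval (-3.6667, 0).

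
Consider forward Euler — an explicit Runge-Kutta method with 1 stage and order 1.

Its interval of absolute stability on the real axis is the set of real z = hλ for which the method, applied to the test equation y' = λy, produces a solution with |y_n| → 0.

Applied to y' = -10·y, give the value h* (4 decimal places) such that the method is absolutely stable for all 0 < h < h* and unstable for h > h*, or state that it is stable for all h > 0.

Test eqn y'=λy, z=hλ:
  order 1, 1-stage ⇒ R(z)=1+z
  (e.g. R(-0.71)=0.29000, |R|=0.29000)

Find x<0 with |R(x)|<1.
x=-0.71: |R|=0.2900
|R(-2.28)|=1.2800 |R(-1.11)|=0.1100 |R(-1.04)|=0.0400
Bisect:
  x_lo=-2.7971 |R|=1.7971  x_hi=-0.0959 |R|=0.9041
  mid=-1.44651 |R|=0.44651 →hi
  mid=-2.12181 |R|=1.12181 →lo
  mid=-1.78416 |R|=0.78416 →hi
  mid=-1.95299 |R|=0.95299 →hi
  mid=-2.03740 |R|=1.03740 →lo
  mid=-1.99519 |R|=0.99519 →hi
  mid=-2.01629 |R|=1.01629 →lo
  mid=-2.00574 |R|=1.00574 →lo
  mid=-2.00047 |R|=1.00047 →lo
  mid=-1.99783 |R|=0.99783 →hi
  ...
  [-2.00014,-1.99997] ⇒ x*=-2.0000
So |R|<1 on (-2.0000, 0).

(-2.0000,0); λ=-10 ⇒ h* = 0.2000.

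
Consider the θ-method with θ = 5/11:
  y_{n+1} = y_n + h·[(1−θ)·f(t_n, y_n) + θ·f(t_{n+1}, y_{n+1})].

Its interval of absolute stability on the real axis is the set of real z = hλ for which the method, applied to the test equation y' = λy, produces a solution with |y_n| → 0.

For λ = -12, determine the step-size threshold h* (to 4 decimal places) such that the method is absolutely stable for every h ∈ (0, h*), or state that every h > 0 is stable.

(-22.0000,0); λ=-12 ⇒ h* = (22)/12 = 1.8333.

With y'=λy (z=hλ):
  y_{n+1} = y_n + z·[6/11·y_n + 5/11·y_{n+1}] ⇒ (1 − 5/11z)y_{n+1} = (1 + 6/11z)y_n
  so R(z) = (1 + 6/11z)/(1 − 5/11z).

Boundary: |R(x)|=1, x<0.
x=-0.85: |R|=0.3869
R=−1: 1+6/11x = −1+5/11x ⇒ -1/11x=2 ⇒ x=2/(-1/11)=-22.0000
Confirm numerically:
  x=-16.305: |R|=0.93845 <1
  x=-13.177: |R|=0.88524 <1
  x=-12.900: |R|=0.87947 <1
  x=-8.998: |R|=0.76778 <1
  x=-22.273: |R|=1.00223 >1
  x=-22.140: |R|=1.00115 >1
  x=-22.041: |R|=1.00034 >1
Interval (-22.0000, 0).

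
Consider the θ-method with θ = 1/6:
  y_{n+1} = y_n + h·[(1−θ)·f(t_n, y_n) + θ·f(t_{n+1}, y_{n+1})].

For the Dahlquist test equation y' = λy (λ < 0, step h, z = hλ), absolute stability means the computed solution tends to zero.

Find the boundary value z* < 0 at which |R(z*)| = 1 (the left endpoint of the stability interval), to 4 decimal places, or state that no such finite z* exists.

left endpoint -3.0000.

Test eqn y'=λy, z=hλ:
  y_{n+1} = y_n + z·[5/6·y_n + 1/6·y_{n+1}] ⇒ (1 − 1/6z)y_{n+1} = (1 + 5/6z)y_n
  ⇒ R(z) = (1 + 5/6z)/(1 − 1/6z).

Solve |R(x)|<1 on ℝ⁻.
x=-1.75: |R|=0.3548
R=−1: 1+5/6x = −1+1/6x ⇒ -2/3x=2 ⇒ x=2/(-2/3)=-3.0000
Confirm numerically:
  x=-2.811: |R|=0.91420 <1
  x=-2.766: |R|=0.89322 <1
  x=-2.237: |R|=0.62948 <1
  x=-1.931: |R|=0.46085 <1
  x=-3.457: |R|=1.19330 >1
  x=-3.315: |R|=1.13527 >1
So |R|<1 on (-3.0000, 0).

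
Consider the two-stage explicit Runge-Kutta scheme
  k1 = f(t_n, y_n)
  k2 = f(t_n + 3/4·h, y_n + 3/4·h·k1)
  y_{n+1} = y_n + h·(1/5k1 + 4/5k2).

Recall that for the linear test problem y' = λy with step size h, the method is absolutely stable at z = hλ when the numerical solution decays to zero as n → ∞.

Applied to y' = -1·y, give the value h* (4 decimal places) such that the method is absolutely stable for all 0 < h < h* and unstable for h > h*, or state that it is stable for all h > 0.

On y'=λy, z=hλ:
  k1=λy_n ⇒ h·k1=z·y_n;  k2=λ(1+3/4z)y_n ⇒ h·k2=z(1+3/4z)y_n
  y_{n+1}/y_n = 1 + 1/5z + 4/5z(1+3/4z) = 1 + z + 3/5z²
  Hence R(z) = 1 + z + 3/5z².

Find x<0 with |R(x)|<1.
x=-1.71: |R|=1.0445
R=1: x+3/5x²=0 ⇒ x=−5/3=-1.6667; min R=1−1/(4·3/5)=0.5833>−1
Confirm numerically:
  x=-1.616: |R|=0.95087 <1
  x=-1.464: |R|=0.82198 <1
  x=-0.968: |R|=0.59421 <1
  x=-0.902: |R|=0.58616 <1
  x=-2.038: |R|=1.45407 >1
  x=-1.993: |R|=1.39023 >1
Interval (-1.6667, 0).

(-1.6667,0); λ=-1 ⇒ h* = (5/3)/1 = 1.6667.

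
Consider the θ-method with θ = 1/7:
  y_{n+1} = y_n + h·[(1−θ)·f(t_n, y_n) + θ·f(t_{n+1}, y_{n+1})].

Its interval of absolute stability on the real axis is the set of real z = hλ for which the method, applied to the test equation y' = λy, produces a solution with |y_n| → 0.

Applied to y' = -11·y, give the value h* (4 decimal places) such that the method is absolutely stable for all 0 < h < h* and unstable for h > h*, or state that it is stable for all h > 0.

On y'=λy, z=hλ:
  y_{n+1} = y_n + z·[6/7·y_n + 1/7·y_{n+1}] ⇒ (1 − 1/7z)y_{n+1} = (1 + 6/7z)y_n
  Hence R(z) = (1 + 6/7z)/(1 − 1/7z).

Find x<0 with |R(x)|<1.
x=-1.32: |R|=0.1106
R=−1: 1+6/7x = −1+1/7x ⇒ -5/7x=2 ⇒ x=2/(-5/7)=-2.8000
Confirm numerically:
  x=-2.176: |R|=0.65998 <1
  x=-1.647: |R|=0.33329 <1
  x=-1.457: |R|=0.20598 <1
  x=-3.280: |R|=1.23346 >1
  x=-2.929: |R|=1.06496 >1
Stable set (-2.8000, 0).

(-2.8000,0); λ=-11 ⇒ h* = (14/5)/11 = 0.2545.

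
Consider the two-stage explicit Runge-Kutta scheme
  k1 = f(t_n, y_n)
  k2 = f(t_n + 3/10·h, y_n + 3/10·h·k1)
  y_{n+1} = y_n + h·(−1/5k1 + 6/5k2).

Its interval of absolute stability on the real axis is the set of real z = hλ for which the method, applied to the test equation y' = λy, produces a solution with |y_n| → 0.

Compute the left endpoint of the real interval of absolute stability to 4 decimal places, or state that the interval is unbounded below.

With y'=λy (z=hλ):
  k1=λy_n ⇒ h·k1=z·y_n;  k2=λ(1+3/10z)y_n ⇒ h·k2=z(1+3/10z)y_n
  y_{n+1}/y_n = 1 − 1/5z + 6/5z(1+3/10z) = 1 + z + 9/25z²
  Hence R(z) = 1 + z + 9/25z².

Need |R(x)|<1, x<0.
x=-0.58: |R|=0.5411
R=1: x+9/25x²=0 ⇒ x=−25/9=-2.7778; min R=1−1/(4·9/25)=0.3056>−1
Confirm numerically:
  x=-2.739: |R|=0.96176 <1
  x=-2.395: |R|=0.66997 <1
  x=-2.204: |R|=0.54474 <1
  x=-3.096: |R|=1.35468 >1
  x=-2.973: |R|=1.20894 >1
  x=-2.921: |R|=1.15061 >1
Interval (-2.7778, 0).

z* = -2.7778.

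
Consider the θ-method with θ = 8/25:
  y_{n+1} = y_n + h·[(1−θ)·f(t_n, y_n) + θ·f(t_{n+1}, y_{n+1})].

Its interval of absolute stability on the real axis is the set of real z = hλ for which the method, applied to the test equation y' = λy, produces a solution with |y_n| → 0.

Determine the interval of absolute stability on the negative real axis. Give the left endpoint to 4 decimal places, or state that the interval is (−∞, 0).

Test eqn y'=λy, z=hλ:
  y_{n+1} = y_n + z·[17/25·y_n + 8/25·y_{n+1}] ⇒ (1 − 8/25z)y_{n+1} = (1 + 17/25z)y_n
  R(z) = (1 + 17/25z)/(1 − 8/25z).

Solve |R(x)|<1 on ℝ⁻.
x=-0.89: |R|=0.3073
R=−1: 1+17/25x = −1+8/25x ⇒ -9/25x=2 ⇒ x=2/(-9/25)=-5.5556
Confirm numerically:
  x=-5.388: |R|=0.97786 <1
  x=-4.385: |R|=0.82465 <1
  x=-4.333: |R|=0.81558 <1
  x=-6.004: |R|=1.05526 >1
  x=-5.763: |R|=1.02626 >1
Interval (-5.5556, 0).

z∈(-5.5556,0).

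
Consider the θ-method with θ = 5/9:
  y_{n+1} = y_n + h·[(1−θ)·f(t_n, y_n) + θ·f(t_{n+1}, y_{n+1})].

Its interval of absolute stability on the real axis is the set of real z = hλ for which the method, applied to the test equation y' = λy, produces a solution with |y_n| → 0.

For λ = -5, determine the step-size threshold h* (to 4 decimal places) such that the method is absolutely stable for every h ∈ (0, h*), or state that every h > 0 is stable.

(−∞, 0) — no finite endpoint. Any h>0 works for λ=-5.

On y'=λy, z=hλ:
  y_{n+1} = y_n + z·[4/9·y_n + 5/9·y_{n+1}] ⇒ (1 − 5/9z)y_{n+1} = (1 + 4/9z)y_n
  Hence R(z) = (1 + 4/9z)/(1 − 5/9z).

Boundary: |R(x)|=1, x<0.
x=-1.3: |R|=0.2452
x=-2: |R|=0.0526
x=-10: |R|=0.5254
x=-100: |R|=0.7682
θ=5/9≥1/2 ⇒ |1+4/9x|<|1−5/9x| ∀x<0 ⇒ unbounded interval.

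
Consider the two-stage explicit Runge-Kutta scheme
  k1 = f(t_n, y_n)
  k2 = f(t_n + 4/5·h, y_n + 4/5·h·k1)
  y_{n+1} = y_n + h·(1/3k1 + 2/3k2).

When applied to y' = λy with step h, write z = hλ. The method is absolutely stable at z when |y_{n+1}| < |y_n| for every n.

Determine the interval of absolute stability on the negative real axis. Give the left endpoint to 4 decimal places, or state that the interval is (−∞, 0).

(-1.8750, 0).

On y'=λy, z=hλ:
  k1=λy_n ⇒ h·k1=z·y_n;  k2=λ(1+4/5z)y_n ⇒ h·k2=z(1+4/5z)y_n
  y_{n+1}/y_n = 1 + 1/3z + 2/3z(1+4/5z) = 1 + z + 8/15z²
  ⇒ R(z) = 1 + z + 8/15z².

Solve |R(x)|<1 on ℝ⁻.
x=-0.46: |R|=0.6529
R=1: x+8/15x²=0 ⇒ x=−15/8=-1.8750; min R=1−1/(4·8/15)=0.5312>−1
Confirm numerically:
  x=-1.253: |R|=0.58434 <1
  x=-1.230: |R|=0.57688 <1
  x=-0.771: |R|=0.54604 <1
  x=-0.752: |R|=0.54960 <1
  x=-2.270: |R|=1.47821 >1
  x=-2.043: |R|=1.18305 >1
Stable set (-1.8750, 0).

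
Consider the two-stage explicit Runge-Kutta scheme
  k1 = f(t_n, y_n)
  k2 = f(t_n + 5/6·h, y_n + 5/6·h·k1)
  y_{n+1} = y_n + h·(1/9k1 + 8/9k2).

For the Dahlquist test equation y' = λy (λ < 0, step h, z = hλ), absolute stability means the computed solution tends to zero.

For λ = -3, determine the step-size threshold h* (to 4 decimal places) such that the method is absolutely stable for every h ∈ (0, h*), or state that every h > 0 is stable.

With y'=λy (z=hλ):
  k1=λy_n ⇒ h·k1=z·y_n;  k2=λ(1+5/6z)y_n ⇒ h·k2=z(1+5/6z)y_n
  y_{n+1}/y_n = 1 + 1/9z + 8/9z(1+5/6z) = 1 + z + 20/27z²
  ⇒ R(z) = 1 + z + 20/27z².

Solve |R(x)|<1 on ℝ⁻.
x=-1.05: |R|=0.7667
R=1: x+20/27x²=0 ⇒ x=−27/20=-1.3500; min R=1−1/(4·20/27)=0.6625>−1
Confirm numerically:
  x=-1.130: |R|=0.81585 <1
  x=-0.823: |R|=0.67873 <1
  x=-0.571: |R|=0.67051 <1
  x=-1.901: |R|=1.77589 >1
  x=-1.537: |R|=1.21290 >1
  x=-1.497: |R|=1.16301 >1
So |R|<1 on (-1.3500, 0).

(-1.3500,0); λ=-3 ⇒ h* = (27/20)/3 = 0.4500.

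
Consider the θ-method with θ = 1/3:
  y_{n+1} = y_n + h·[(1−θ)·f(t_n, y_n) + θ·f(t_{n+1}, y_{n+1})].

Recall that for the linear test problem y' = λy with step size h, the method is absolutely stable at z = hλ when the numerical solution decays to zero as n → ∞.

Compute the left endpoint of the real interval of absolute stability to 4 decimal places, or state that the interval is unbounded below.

z* = -6.0000.

On y'=λy, z=hλ:
  y_{n+1} = y_n + z·[2/3·y_n + 1/3·y_{n+1}] ⇒ (1 − 1/3z)y_{n+1} = (1 + 2/3z)y_n
  R(z) = (1 + 2/3z)/(1 − 1/3z).

Boundary: |R(x)|=1, x<0.
x=-0.42: |R|=0.6316
R=−1: 1+2/3x = −1+1/3x ⇒ -1/3x=2 ⇒ x=2/(-1/3)=-6.0000
Confirm numerically:
  x=-5.735: |R|=0.96966 <1
  x=-3.094: |R|=0.52314 <1
  x=-2.627: |R|=0.40057 <1
  x=-6.543: |R|=1.05690 >1
  x=-6.191: |R|=1.02078 >1
Interval (-6.0000, 0).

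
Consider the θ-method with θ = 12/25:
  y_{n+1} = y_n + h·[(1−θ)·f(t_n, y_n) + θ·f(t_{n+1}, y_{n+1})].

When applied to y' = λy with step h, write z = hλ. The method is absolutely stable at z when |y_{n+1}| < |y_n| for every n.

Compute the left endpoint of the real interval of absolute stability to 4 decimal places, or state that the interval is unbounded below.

Test eqn y'=λy, z=hλ:
  y_{n+1} = y_n + z·[13/25·y_n + 12/25·y_{n+1}] ⇒ (1 − 12/25z)y_{n+1} = (1 + 13/25z)y_n
  R(z) = (1 + 13/25z)/(1 − 12/25z).

Need |R(x)|<1, x<0.
x=-0.75: |R|=0.4485
R=−1: 1+13/25x = −1+12/25x ⇒ -1/25x=2 ⇒ x=2/(-1/25)=-50.0000
Confirm numerically:
  x=-48.626: |R|=0.99774 <1
  x=-34.727: |R|=0.96542 <1
  x=-31.849: |R|=0.95542 <1
  x=-30.638: |R|=0.95069 <1
  x=-50.530: |R|=1.00084 >1
  x=-50.151: |R|=1.00024 >1
  x=-50.032: |R|=1.00005 >1
Interval (-50.0000, 0).

left endpoint -50.0000.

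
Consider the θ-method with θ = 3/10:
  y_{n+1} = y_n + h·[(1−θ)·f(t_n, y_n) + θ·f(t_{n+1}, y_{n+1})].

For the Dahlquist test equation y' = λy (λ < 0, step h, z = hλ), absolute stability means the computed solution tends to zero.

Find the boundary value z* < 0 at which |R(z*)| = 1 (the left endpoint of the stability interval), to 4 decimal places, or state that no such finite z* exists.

Test eqn y'=λy, z=hλ:
  y_{n+1} = y_n + z·[7/10·y_n + 3/10·y_{n+1}] ⇒ (1 − 3/10z)y_{n+1} = (1 + 7/10z)y_n
  ⇒ R(z) = (1 + 7/10z)/(1 − 3/10z).

Solve |R(x)|<1 on ℝ⁻.
x=-0.57: |R|=0.5132
R=−1: 1+7/10x = −1+3/10x ⇒ -2/5x=2 ⇒ x=2/(-2/5)=-5.0000
Confirm numerically:
  x=-4.450: |R|=0.90578 <1
  x=-3.670: |R|=0.74679 <1
  x=-3.615: |R|=0.73423 <1
  x=-5.400: |R|=1.06107 >1
  x=-5.385: |R|=1.05888 >1
  x=-5.158: |R|=1.02481 >1
So |R|<1 on (-5.0000, 0).

left endpoint -5.0000.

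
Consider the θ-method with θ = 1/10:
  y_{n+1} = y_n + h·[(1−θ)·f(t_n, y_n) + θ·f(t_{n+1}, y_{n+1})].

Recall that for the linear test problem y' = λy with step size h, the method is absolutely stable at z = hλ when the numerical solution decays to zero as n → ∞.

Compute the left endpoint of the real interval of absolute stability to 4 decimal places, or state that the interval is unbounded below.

Set f=λy, z=hλ:
  y_{n+1} = y_n + z·[9/10·y_n + 1/10·y_{n+1}] ⇒ (1 − 1/10z)y_{n+1} = (1 + 9/10z)y_n
  R(z) = (1 + 9/10z)/(1 − 1/10z).

Find x<0 with |R(x)|<1.
x=-0.55: |R|=0.4787
R=−1: 1+9/10x = −1+1/10x ⇒ -4/5x=2 ⇒ x=2/(-4/5)=-2.5000
Confirm numerically:
  x=-2.403: |R|=0.93743 <1
  x=-1.502: |R|=0.30586 <1
  x=-1.009: |R|=0.08348 <1
  x=-2.808: |R|=1.19238 >1
  x=-2.666: |R|=1.10485 >1
  x=-2.585: |R|=1.05403 >1
So |R|<1 on (-2.5000, 0).

left endpoint -2.5000.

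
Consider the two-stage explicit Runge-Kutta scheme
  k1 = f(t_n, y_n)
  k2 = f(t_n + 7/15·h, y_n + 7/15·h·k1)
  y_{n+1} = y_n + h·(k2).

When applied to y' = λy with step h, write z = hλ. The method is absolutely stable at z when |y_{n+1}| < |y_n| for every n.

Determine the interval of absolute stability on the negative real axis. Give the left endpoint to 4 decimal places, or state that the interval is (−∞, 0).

(-2.1429, 0).

On y'=λy, z=hλ:
  k1=λy_n ⇒ h·k1=z·y_n;  k2=λ(1+7/15z)y_n ⇒ h·k2=z(1+7/15z)y_n
  y_{n+1}/y_n = 1 + z(1+7/15z) = 1 + z + 7/15z²
  Hence R(z) = 1 + z + 7/15z².

Need |R(x)|<1, x<0.
x=-0.5: |R|=0.6167
R=1: x+7/15x²=0 ⇒ x=−15/7=-2.1429; min R=1−1/(4·7/15)=0.4643>−1
Confirm numerically:
  x=-1.955: |R|=0.82861 <1
  x=-1.814: |R|=0.72161 <1
  x=-1.254: |R|=0.47984 <1
  x=-0.925: |R|=0.47429 <1
  x=-2.645: |R|=1.61981 >1
  x=-2.508: |R|=1.42736 >1
  x=-2.289: |R|=1.15611 >1
Stable set (-2.1429, 0).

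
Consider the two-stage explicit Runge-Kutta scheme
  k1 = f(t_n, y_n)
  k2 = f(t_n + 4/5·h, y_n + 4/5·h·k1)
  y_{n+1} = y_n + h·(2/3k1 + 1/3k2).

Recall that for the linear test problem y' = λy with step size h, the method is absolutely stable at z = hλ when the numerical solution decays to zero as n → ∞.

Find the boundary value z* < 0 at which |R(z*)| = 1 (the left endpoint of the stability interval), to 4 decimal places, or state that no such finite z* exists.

left endpoint -3.7500.

With y'=λy (z=hλ):
  k1=λy_n ⇒ h·k1=z·y_n;  k2=λ(1+4/5z)y_n ⇒ h·k2=z(1+4/5z)y_n
  y_{n+1}/y_n = 1 + 2/3z + 1/3z(1+4/5z) = 1 + z + 4/15z²
  so R(z) = 1 + z + 4/15z².

Solve |R(x)|<1 on ℝ⁻.
x=-1.76: |R|=0.0660
R=1: x+4/15x²=0 ⇒ x=−15/4=-3.7500; min R=1−1/(4·4/15)=0.0625>−1
Confirm numerically:
  x=-3.631: |R|=0.88478 <1
  x=-3.206: |R|=0.53492 <1
  x=-2.256: |R|=0.10121 <1
  x=-1.663: |R|=0.07449 <1
  x=-4.329: |R|=1.66840 >1
  x=-4.281: |R|=1.60619 >1
Stable set (-3.7500, 0).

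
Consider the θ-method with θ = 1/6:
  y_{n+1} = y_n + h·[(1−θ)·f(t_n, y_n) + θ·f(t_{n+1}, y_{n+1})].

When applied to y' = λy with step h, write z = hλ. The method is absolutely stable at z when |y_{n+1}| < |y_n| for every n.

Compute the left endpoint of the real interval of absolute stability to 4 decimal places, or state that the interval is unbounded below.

With y'=λy (z=hλ):
  y_{n+1} = y_n + z·[5/6·y_n + 1/6·y_{n+1}] ⇒ (1 − 1/6z)y_{n+1} = (1 + 5/6z)y_n
  Hence R(z) = (1 + 5/6z)/(1 − 1/6z).

Need |R(x)|<1, x<0.
x=-1.27: |R|=0.0481
R=−1: 1+5/6x = −1+1/6x ⇒ -2/3x=2 ⇒ x=2/(-2/3)=-3.0000
Confirm numerically:
  x=-2.174: |R|=0.59579 <1
  x=-1.769: |R|=0.36620 <1
  x=-1.311: |R|=0.07591 <1
  x=-3.465: |R|=1.19651 >1
  x=-3.422: |R|=1.17916 >1
  x=-3.313: |R|=1.13444 >1
Interval (-3.0000, 0).

left endpoint -3.0000.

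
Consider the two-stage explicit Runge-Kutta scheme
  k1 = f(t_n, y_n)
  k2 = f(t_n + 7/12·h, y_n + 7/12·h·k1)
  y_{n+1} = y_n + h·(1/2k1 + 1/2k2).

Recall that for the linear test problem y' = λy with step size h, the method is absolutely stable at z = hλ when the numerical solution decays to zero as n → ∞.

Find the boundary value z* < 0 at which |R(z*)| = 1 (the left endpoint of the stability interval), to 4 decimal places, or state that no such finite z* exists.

z* = -3.4286.

Test eqn y'=λy, z=hλ:
  k1=λy_n ⇒ h·k1=z·y_n;  k2=λ(1+7/12z)y_n ⇒ h·k2=z(1+7/12z)y_n
  y_{n+1}/y_n = 1 + 1/2z + 1/2z(1+7/12z) = 1 + z + 7/24z²
  R(z) = 1 + z + 7/24z².

Boundary: |R(x)|=1, x<0.
x=-1.12: |R|=0.2459
R=1: x+7/24x²=0 ⇒ x=−24/7=-3.4286; min R=1−1/(4·7/24)=0.1429>−1
Confirm numerically:
  x=-3.401: |R|=0.97265 <1
  x=-2.770: |R|=0.46793 <1
  x=-2.681: |R|=0.41543 <1
  x=-3.898: |R|=1.53370 >1
  x=-3.750: |R|=1.35156 >1
Stable set (-3.4286, 0).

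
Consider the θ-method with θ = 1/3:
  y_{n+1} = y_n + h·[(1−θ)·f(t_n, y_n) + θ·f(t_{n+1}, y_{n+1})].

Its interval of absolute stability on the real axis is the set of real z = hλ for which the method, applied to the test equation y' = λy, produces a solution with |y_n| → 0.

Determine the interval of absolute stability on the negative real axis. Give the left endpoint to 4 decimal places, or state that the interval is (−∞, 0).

Set f=λy, z=hλ:
  y_{n+1} = y_n + z·[2/3·y_n + 1/3·y_{n+1}] ⇒ (1 − 1/3z)y_{n+1} = (1 + 2/3z)y_n
  so R(z) = (1 + 2/3z)/(1 − 1/3z).

Find x<0 with |R(x)|<1.
x=-0.78: |R|=0.3810
R=−1: 1+2/3x = −1+1/3x ⇒ -1/3x=2 ⇒ x=2/(-1/3)=-6.0000
Confirm numerically:
  x=-5.939: |R|=0.99318 <1
  x=-5.384: |R|=0.92653 <1
  x=-5.146: |R|=0.89516 <1
  x=-4.889: |R|=0.85917 <1
  x=-6.224: |R|=1.02428 >1
  x=-6.075: |R|=1.00826 >1
Stable set (-6.0000, 0).

z∈(-6.0000,0).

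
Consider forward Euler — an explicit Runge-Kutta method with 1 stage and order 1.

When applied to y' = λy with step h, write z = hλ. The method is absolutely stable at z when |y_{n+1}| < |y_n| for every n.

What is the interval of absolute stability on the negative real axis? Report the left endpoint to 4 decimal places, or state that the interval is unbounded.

With y'=λy (z=hλ):
  order 1, 1-stage ⇒ R(z)=1+z
  (e.g. R(-1.06)=-0.06000, |R|=0.06000)

Boundary: |R(x)|=1, x<0.
x=-1.06: |R|=0.0600
|R(-1.52)|=0.5200 |R(-1.14)|=0.1400 |R(-0.94)|=0.0600
Bisect:
  x_lo=-2.5988 |R|=1.5988  x_hi=-0.0570 |R|=0.9430
  mid=-1.32791 |R|=0.32791 →hi
  mid=-1.96334 |R|=0.96334 →hi
  mid=-2.28106 |R|=1.28106 →lo
  mid=-2.12220 |R|=1.12220 →lo
  mid=-2.04277 |R|=1.04277 →lo
  mid=-2.00306 |R|=1.00306 →lo
  mid=-1.98320 |R|=0.98320 →hi
  mid=-1.99313 |R|=0.99313 →hi
  ...
  [-2.00011,-1.99995] ⇒ x*=-2.0000
Interval (-2.0000, 0).

(-2.0000, 0).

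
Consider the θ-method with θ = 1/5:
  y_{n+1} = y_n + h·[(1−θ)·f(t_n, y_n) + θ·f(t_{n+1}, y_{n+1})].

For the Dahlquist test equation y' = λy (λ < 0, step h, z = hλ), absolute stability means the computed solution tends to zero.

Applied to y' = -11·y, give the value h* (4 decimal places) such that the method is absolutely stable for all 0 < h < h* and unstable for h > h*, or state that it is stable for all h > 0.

(-3.3333,0); λ=-11 ⇒ h* = (10/3)/11 = 0.3030.

Test eqn y'=λy, z=hλ:
  y_{n+1} = y_n + z·[4/5·y_n + 1/5·y_{n+1}] ⇒ (1 − 1/5z)y_{n+1} = (1 + 4/5z)y_n
  R(z) = (1 + 4/5z)/(1 − 1/5z).

Solve |R(x)|<1 on ℝ⁻.
x=-0.47: |R|=0.5704
R=−1: 1+4/5x = −1+1/5x ⇒ -3/5x=2 ⇒ x=2/(-3/5)=-3.3333
Confirm numerically:
  x=-2.978: |R|=0.86638 <1
  x=-2.797: |R|=0.79364 <1
  x=-2.193: |R|=0.52440 <1
  x=-1.555: |R|=0.18612 <1
  x=-3.830: |R|=1.16874 >1
  x=-3.614: |R|=1.09775 >1
Stable set (-3.3333, 0).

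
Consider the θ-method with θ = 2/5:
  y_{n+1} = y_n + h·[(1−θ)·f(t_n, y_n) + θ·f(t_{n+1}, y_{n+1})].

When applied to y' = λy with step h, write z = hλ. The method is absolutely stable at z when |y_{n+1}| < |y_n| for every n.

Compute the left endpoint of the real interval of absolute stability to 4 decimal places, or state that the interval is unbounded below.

Test eqn y'=λy, z=hλ:
  y_{n+1} = y_n + z·[3/5·y_n + 2/5·y_{n+1}] ⇒ (1 − 2/5z)y_{n+1} = (1 + 3/5z)y_n
  R(z) = (1 + 3/5z)/(1 − 2/5z).

Need |R(x)|<1, x<0.
x=-0.66: |R|=0.4778
R=−1: 1+3/5x = −1+2/5x ⇒ -1/5x=2 ⇒ x=2/(-1/5)=-10.0000
Confirm numerically:
  x=-9.228: |R|=0.96709 <1
  x=-7.667: |R|=0.88527 <1
  x=-6.328: |R|=0.79203 <1
  x=-10.381: |R|=1.01479 >1
  x=-10.060: |R|=1.00239 >1
Stable set (-10.0000, 0).

z* = -10.0000.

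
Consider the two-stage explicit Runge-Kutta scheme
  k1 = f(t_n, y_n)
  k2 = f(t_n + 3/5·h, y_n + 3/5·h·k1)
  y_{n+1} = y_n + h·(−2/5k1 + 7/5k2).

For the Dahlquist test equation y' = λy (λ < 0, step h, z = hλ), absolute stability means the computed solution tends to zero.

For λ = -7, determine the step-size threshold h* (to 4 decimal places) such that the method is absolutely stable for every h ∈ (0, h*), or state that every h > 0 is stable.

On y'=λy, z=hλ:
  k1=λy_n ⇒ h·k1=z·y_n;  k2=λ(1+3/5z)y_n ⇒ h·k2=z(1+3/5z)y_n
  y_{n+1}/y_n = 1 − 2/5z + 7/5z(1+3/5z) = 1 + z + 21/25z²
  R(z) = 1 + z + 21/25z².

Solve |R(x)|<1 on ℝ⁻.
x=-0.32: |R|=0.7660
R=1: x+21/25x²=0 ⇒ x=−25/21=-1.1905; min R=1−1/(4·21/25)=0.7024>−1
Confirm numerically:
  x=-1.029: |R|=0.86043 <1
  x=-0.734: |R|=0.71856 <1
  x=-0.568: |R|=0.70300 <1
  x=-0.540: |R|=0.70494 <1
  x=-1.772: |R|=1.86559 >1
  x=-1.443: |R|=1.30609 >1
Stable set (-1.1905, 0).

(-1.1905,0); λ=-7 ⇒ h* = (25/21)/7 = 0.1701.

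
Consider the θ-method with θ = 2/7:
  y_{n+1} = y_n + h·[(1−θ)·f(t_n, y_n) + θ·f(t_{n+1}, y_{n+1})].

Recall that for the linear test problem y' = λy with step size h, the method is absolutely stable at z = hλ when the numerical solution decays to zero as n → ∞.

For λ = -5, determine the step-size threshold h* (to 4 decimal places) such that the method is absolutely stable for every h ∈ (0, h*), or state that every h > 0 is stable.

Test eqn y'=λy, z=hλ:
  y_{n+1} = y_n + z·[5/7·y_n + 2/7·y_{n+1}] ⇒ (1 − 2/7z)y_{n+1} = (1 + 5/7z)y_n
  Hence R(z) = (1 + 5/7z)/(1 − 2/7z).

Boundary: |R(x)|=1, x<0.
x=-0.61: |R|=0.4805
R=−1: 1+5/7x = −1+2/7x ⇒ -3/7x=2 ⇒ x=2/(-3/7)=-4.6667
Confirm numerically:
  x=-2.614: |R|=0.49640 <1
  x=-2.304: |R|=0.38939 <1
  x=-2.046: |R|=0.29120 <1
  x=-5.060: |R|=1.06893 >1
  x=-4.765: |R|=1.01785 >1
  x=-4.744: |R|=1.01407 >1
So |R|<1 on (-4.6667, 0).

(-4.6667,0); λ=-5 ⇒ h* = (14/3)/5 = 0.9333.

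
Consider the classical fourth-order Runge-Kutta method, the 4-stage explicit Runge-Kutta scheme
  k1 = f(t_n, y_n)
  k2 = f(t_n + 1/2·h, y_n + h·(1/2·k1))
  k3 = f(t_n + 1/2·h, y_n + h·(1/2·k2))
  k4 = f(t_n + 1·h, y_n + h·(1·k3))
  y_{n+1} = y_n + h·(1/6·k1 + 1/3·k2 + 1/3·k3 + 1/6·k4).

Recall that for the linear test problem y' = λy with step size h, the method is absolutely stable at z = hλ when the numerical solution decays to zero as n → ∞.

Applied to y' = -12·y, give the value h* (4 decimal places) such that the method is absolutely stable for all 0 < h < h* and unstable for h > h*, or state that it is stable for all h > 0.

(-2.7853,0); λ=-12 ⇒ h* = 0.2321.

Test eqn y'=λy, z=hλ:
  order 4, 4-stage ⇒ R(z)=1+z+z^2/2+z^3/6+z^4/24
  (e.g. R(-0.47)=0.62518, |R|=0.62518)

Boundary: |R(x)|=1, x<0.
x=-0.47: |R|=0.6252
|R(-2.27)|=0.4633 |R(-0.67)|=0.5127
Bisect:
  x_lo=-3.6440 |R|=3.2775  x_hi=-0.1208 |R|=0.8862
  mid=-1.88240 |R|=0.30078 →hi
  mid=-2.76318 |R|=0.96717 →hi
  mid=-3.20358 |R|=1.83684 →lo
  mid=-2.98338 |R|=1.34210 →lo
  mid=-2.87328 |R|=1.14097 →lo
  mid=-2.81823 |R|=1.05081 →lo
  mid=-2.79071 |R|=1.00819 →lo
  mid=-2.77695 |R|=0.98749 →hi
  mid=-2.78383 |R|=0.99779 →hi
  mid=-2.78727 |R|=1.00298 →lo
  ...
  [-2.78533,-2.78512] ⇒ x*=-2.7853
Interval (-2.7853, 0).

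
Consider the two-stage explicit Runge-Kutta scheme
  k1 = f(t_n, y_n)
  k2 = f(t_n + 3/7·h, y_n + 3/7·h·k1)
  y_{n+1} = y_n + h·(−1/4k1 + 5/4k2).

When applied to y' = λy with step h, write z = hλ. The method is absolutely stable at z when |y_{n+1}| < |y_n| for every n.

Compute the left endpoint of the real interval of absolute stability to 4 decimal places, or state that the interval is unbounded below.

z* = -1.8667.

Set f=λy, z=hλ:
  k1=λy_n ⇒ h·k1=z·y_n;  k2=λ(1+3/7z)y_n ⇒ h·k2=z(1+3/7z)y_n
  y_{n+1}/y_n = 1 − 1/4z + 5/4z(1+3/7z) = 1 + z + 15/28z²
  ⇒ R(z) = 1 + z + 15/28z².

Need |R(x)|<1, x<0.
x=-1.72: |R|=0.8649
R=1: x+15/28x²=0 ⇒ x=−28/15=-1.8667; min R=1−1/(4·15/28)=0.5333>−1
Confirm numerically:
  x=-1.462: |R|=0.68306 <1
  x=-1.241: |R|=0.58404 <1
  x=-1.173: |R|=0.56410 <1
  x=-1.003: |R|=0.53593 <1
  x=-2.269: |R|=1.48905 >1
  x=-2.250: |R|=1.46205 >1
Stable set (-1.8667, 0).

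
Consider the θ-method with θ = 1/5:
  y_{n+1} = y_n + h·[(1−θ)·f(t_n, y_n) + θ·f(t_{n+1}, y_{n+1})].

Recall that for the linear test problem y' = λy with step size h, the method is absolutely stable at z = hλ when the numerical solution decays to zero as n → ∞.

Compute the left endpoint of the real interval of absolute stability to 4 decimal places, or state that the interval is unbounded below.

On y'=λy, z=hλ:
  y_{n+1} = y_n + z·[4/5·y_n + 1/5·y_{n+1}] ⇒ (1 − 1/5z)y_{n+1} = (1 + 4/5z)y_n
  ⇒ R(z) = (1 + 4/5z)/(1 − 1/5z).

Need |R(x)|<1, x<0.
x=-0.55: |R|=0.5045
R=−1: 1+4/5x = −1+1/5x ⇒ -3/5x=2 ⇒ x=2/(-3/5)=-3.3333
Confirm numerically:
  x=-3.206: |R|=0.95345 <1
  x=-3.145: |R|=0.93063 <1
  x=-2.267: |R|=0.55979 <1
  x=-3.704: |R|=1.12776 >1
  x=-3.526: |R|=1.06779 >1
Interval (-3.3333, 0).

z* = -3.3333.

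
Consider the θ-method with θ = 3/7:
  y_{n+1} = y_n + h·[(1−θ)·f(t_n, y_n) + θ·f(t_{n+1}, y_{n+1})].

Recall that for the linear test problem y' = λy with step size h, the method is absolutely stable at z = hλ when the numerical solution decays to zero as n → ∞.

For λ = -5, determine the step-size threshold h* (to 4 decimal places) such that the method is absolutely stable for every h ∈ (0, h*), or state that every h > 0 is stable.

(-14.0000,0); λ=-5 ⇒ h* = (14)/5 = 2.8000.

Set f=λy, z=hλ:
  y_{n+1} = y_n + z·[4/7·y_n + 3/7·y_{n+1}] ⇒ (1 − 3/7z)y_{n+1} = (1 + 4/7z)y_n
  R(z) = (1 + 4/7z)/(1 − 3/7z).

Boundary: |R(x)|=1, x<0.
x=-0.64: |R|=0.4978
R=−1: 1+4/7x = −1+3/7x ⇒ -1/7x=2 ⇒ x=2/(-1/7)=-14.0000
Confirm numerically:
  x=-13.124: |R|=0.98111 <1
  x=-12.420: |R|=0.96430 <1
  x=-10.248: |R|=0.90059 <1
  x=-7.740: |R|=0.79285 <1
  x=-14.486: |R|=1.00963 >1
  x=-14.351: |R|=1.00701 >1
So |R|<1 on (-14.0000, 0).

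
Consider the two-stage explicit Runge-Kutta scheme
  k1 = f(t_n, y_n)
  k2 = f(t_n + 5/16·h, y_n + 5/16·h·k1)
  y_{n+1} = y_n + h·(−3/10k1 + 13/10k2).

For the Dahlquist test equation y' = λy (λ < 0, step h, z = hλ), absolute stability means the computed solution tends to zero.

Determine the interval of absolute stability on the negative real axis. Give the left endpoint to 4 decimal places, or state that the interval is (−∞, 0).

Test eqn y'=λy, z=hλ:
  k1=λy_n ⇒ h·k1=z·y_n;  k2=λ(1+5/16z)y_n ⇒ h·k2=z(1+5/16z)y_n
  y_{n+1}/y_n = 1 − 3/10z + 13/10z(1+5/16z) = 1 + z + 13/32z²
  ⇒ R(z) = 1 + z + 13/32z².

Need |R(x)|<1, x<0.
x=-0.78: |R|=0.4672
R=1: x+13/32x²=0 ⇒ x=−32/13=-2.4615; min R=1−1/(4·13/32)=0.3846>−1
Confirm numerically:
  x=-2.159: |R|=0.73465 <1
  x=-1.455: |R|=0.40504 <1
  x=-1.402: |R|=0.39653 <1
  x=-2.707: |R|=1.26994 >1
  x=-2.571: |R|=1.11433 >1
Interval (-2.4615, 0).

(-2.4615, 0).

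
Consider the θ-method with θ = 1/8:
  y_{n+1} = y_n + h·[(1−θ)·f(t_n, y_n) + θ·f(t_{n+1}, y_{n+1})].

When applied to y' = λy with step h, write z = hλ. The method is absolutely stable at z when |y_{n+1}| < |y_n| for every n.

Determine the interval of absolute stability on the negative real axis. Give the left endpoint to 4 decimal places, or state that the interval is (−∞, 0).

On y'=λy, z=hλ:
  y_{n+1} = y_n + z·[7/8·y_n + 1/8·y_{n+1}] ⇒ (1 − 1/8z)y_{n+1} = (1 + 7/8z)y_n
  ⇒ R(z) = (1 + 7/8z)/(1 − 1/8z).

Find x<0 with |R(x)|<1.
x=-0.94: |R|=0.1588
R=−1: 1+7/8x = −1+1/8x ⇒ -3/4x=2 ⇒ x=2/(-3/4)=-2.6667
Confirm numerically:
  x=-2.128: |R|=0.68088 <1
  x=-1.507: |R|=0.26812 <1
  x=-1.071: |R|=0.05545 <1
  x=-3.002: |R|=1.18288 >1
  x=-2.965: |R|=1.16325 >1
  x=-2.918: |R|=1.13812 >1
So |R|<1 on (-2.6667, 0).

(-2.6667, 0).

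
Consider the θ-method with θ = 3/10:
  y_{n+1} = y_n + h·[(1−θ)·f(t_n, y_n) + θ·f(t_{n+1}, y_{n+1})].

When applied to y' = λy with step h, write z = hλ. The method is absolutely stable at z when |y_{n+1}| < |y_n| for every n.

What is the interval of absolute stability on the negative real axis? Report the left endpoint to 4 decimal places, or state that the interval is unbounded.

z∈(-5.0000,0).

Set f=λy, z=hλ:
  y_{n+1} = y_n + z·[7/10·y_n + 3/10·y_{n+1}] ⇒ (1 − 3/10z)y_{n+1} = (1 + 7/10z)y_n
  Hence R(z) = (1 + 7/10z)/(1 − 3/10z).

Solve |R(x)|<1 on ℝ⁻.
x=-1.19: |R|=0.1231
R=−1: 1+7/10x = −1+3/10x ⇒ -2/5x=2 ⇒ x=2/(-2/5)=-5.0000
Confirm numerically:
  x=-4.785: |R|=0.96469 <1
  x=-3.516: |R|=0.71112 <1
  x=-2.251: |R|=0.34364 <1
  x=-5.577: |R|=1.08634 >1
  x=-5.196: |R|=1.03064 >1
So |R|<1 on (-5.0000, 0).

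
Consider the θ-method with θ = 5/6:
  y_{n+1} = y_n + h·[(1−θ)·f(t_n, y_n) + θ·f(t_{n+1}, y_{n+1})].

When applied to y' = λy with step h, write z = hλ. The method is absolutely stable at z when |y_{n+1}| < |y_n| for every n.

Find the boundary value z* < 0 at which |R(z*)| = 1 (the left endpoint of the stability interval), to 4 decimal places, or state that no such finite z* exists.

(−∞, 0) — no finite endpoint.

On y'=λy, z=hλ:
  y_{n+1} = y_n + z·[1/6·y_n + 5/6·y_{n+1}] ⇒ (1 − 5/6z)y_{n+1} = (1 + 1/6z)y_n
  Hence R(z) = (1 + 1/6z)/(1 − 5/6z).

Need |R(x)|<1, x<0.
x=-0.55: |R|=0.6229
x=-2: |R|=0.2500
x=-10: |R|=0.0714
x=-100: |R|=0.1858
θ=5/6≥1/2 ⇒ |1+1/6x|<|1−5/6x| ∀x<0 ⇒ unbounded interval.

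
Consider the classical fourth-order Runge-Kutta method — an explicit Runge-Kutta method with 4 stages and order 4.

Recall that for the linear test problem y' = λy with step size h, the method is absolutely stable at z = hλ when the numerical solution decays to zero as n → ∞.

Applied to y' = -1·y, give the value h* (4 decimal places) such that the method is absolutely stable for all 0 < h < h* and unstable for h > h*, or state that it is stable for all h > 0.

Set f=λy, z=hλ:
  order 4, 4-stage ⇒ R(z)=1+z+z^2/2+z^3/6+z^4/24
  (e.g. R(-0.49)=0.61284, |R|=0.61284)

Solve |R(x)|<1 on ℝ⁻.
x=-0.49: |R|=0.6128
|R(-1.78)|=0.2825 |R(-1.31)|=0.2961 |R(-1)|=0.3750
Bisect:
  x_lo=-3.4239 |R|=2.4740  x_hi=-0.1001 |R|=0.9047
  mid=-1.76199 |R|=0.28021 →hi
  mid=-2.59292 |R|=0.74665 →hi
  mid=-3.00839 |R|=1.39187 →lo
  mid=-2.80066 |R|=1.02341 →lo
  mid=-2.69679 |R|=0.87456 →hi
  mid=-2.74872 |R|=0.94625 →hi
  mid=-2.77469 |R|=0.98413 →hi
  ...
  [-2.78544,-2.78524] ⇒ x*=-2.7853
Interval (-2.7853, 0).

(-2.7853,0); λ=-1 ⇒ h* = 2.7853.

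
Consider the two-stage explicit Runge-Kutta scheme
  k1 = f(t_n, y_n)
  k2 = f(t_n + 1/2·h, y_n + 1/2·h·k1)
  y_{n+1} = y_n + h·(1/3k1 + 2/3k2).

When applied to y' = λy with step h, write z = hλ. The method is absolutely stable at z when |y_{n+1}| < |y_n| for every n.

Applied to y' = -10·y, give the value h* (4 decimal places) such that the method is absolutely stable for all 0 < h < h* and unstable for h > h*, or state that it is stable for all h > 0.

(-3.0000,0); λ=-10 ⇒ h* = (3)/10 = 0.3000.

With y'=λy (z=hλ):
  k1=λy_n ⇒ h·k1=z·y_n;  k2=λ(1+1/2z)y_n ⇒ h·k2=z(1+1/2z)y_n
  y_{n+1}/y_n = 1 + 1/3z + 2/3z(1+1/2z) = 1 + z + 1/3z²
  Hence R(z) = 1 + z + 1/3z².

Boundary: |R(x)|=1, x<0.
x=-1.66: |R|=0.2585
R=1: x+1/3x²=0 ⇒ x=−3=-3.0000; min R=1−1/(4·1/3)=0.2500>−1
Confirm numerically:
  x=-2.212: |R|=0.41898 <1
  x=-2.204: |R|=0.41521 <1
  x=-1.279: |R|=0.26628 <1
  x=-3.590: |R|=1.70603 >1
  x=-3.423: |R|=1.48264 >1
Interval (-3.0000, 0).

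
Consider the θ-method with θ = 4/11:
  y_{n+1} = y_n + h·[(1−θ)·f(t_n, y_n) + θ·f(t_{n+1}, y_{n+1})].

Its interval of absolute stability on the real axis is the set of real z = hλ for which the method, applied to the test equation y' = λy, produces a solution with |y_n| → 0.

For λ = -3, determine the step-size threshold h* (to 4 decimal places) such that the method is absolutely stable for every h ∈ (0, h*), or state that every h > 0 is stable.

(-7.3333,0); λ=-3 ⇒ h* = (22/3)/3 = 2.4444.

Test eqn y'=λy, z=hλ:
  y_{n+1} = y_n + z·[7/11·y_n + 4/11·y_{n+1}] ⇒ (1 − 4/11z)y_{n+1} = (1 + 7/11z)y_n
  so R(z) = (1 + 7/11z)/(1 − 4/11z).

Boundary: |R(x)|=1, x<0.
x=-1.63: |R|=0.0234
R=−1: 1+7/11x = −1+4/11x ⇒ -3/11x=2 ⇒ x=2/(-3/11)=-7.3333
Confirm numerically:
  x=-6.778: |R|=0.95629 <1
  x=-5.259: |R|=0.80575 <1
  x=-4.786: |R|=0.74648 <1
  x=-3.920: |R|=0.61619 <1
  x=-7.886: |R|=1.03897 >1
  x=-7.810: |R|=1.03385 >1
  x=-7.759: |R|=1.03038 >1
Interval (-7.3333, 0).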